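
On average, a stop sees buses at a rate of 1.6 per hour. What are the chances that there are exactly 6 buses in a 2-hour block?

0.0608

Over the interval, μ = 1.6 × 2 = 3.2 (a 2-hour block = 2 hours).
P(N = 6) = e^(−μ) μ^6/6! = e^(−3.2) · 3.2^6/720 ≈ 0.0608.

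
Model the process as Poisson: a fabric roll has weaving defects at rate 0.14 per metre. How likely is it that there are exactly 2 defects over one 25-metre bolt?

0.1850

Over the interval, μ = 0.14 × 25 = 3.5 (a 25-metre bolt = 25 metres).
P(N = 2) = e^(−μ) μ^2/2! = e^(−3.5) · 3.5^2/2 ≈ 0.1850.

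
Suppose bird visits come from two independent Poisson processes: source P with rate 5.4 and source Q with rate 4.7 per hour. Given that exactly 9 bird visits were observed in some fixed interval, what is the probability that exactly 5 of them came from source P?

Given the total, each event is independently from source P with probability p = λ_P/(λ_P+λ_Q) = 5.4/10.1 ≈ 0.5347.
So K ~ Binomial(9, 5.4/10.1): P(K = 5) = C(9,5) · (5.4/10.1)^5 · (4.7/10.1)^4 ≈ 0.2581.

0.2581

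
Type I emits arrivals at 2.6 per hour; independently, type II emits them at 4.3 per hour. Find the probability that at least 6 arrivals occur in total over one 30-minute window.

0.1358

Independent Poisson processes superpose: combined rate λ = 2.6 + 4.3 = 6.9 per hour.
Over the interval, μ = 6.9 × 0.5 = 3.45 (a 30-minute window = 0.5 hours).
P(N ≥ 6) = 1 − P(N ≤ 5) ≈ 0.1358.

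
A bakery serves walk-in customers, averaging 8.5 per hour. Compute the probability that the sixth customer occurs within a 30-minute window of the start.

Over the interval, μ = 8.5 × 0.5 = 4.25 (a 30-minute window = 0.5 hours).
The sixth arrival falls in the interval iff at least 6 events occur there: P(S_6 ≤ t) = P(N ≥ 6) = 1 − P(N ≤ 5) ≈ 0.2551.

0.2551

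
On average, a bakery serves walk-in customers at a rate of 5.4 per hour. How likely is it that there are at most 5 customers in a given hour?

0.5461

With mean μ = 5.4 per hour,
P(N ≤ 5) = Σ_{j=0}^{5} e^(−μ) μ^j/j! ≈ 0.5461.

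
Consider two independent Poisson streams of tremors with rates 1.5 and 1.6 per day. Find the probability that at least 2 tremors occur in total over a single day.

0.8153

Independent Poisson processes superpose: combined rate λ = 1.5 + 1.6 = 3.1 per day.
So μ = 3.1.
P(N ≥ 2) = 1 − P(N ≤ 1) ≈ 0.8153.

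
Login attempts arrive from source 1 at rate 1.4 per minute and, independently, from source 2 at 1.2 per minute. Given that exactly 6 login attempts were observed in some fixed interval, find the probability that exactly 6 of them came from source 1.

0.0244

Given the total, each event is independently from source 1 with probability p = λ_1/(λ_1+λ_2) = 1.4/2.6 ≈ 0.5385.
So K ~ Binomial(6, 1.4/2.6): P(K = 6) = C(6,6) · (1.4/2.6)^6 · (1.2/2.6)^0 ≈ 0.0244.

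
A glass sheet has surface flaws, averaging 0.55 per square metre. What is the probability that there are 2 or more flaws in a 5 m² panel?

0.7603

Over the interval, μ = 0.55 × 5 = 2.75 (a 5 m² panel = 5 square metres).
P(N ≥ 2) = 1 − P(N ≤ 1) = 1 − Σ_{j=0}^{1} e^(−μ) μ^j/j! ≈ 0.7603.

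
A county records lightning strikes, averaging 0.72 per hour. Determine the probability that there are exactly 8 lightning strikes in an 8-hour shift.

0.0947

Over the interval, μ = 0.72 × 8 = 5.76 (an 8-hour shift = 8 hours).
P(N = 8) = e^(−μ) μ^8/8! = e^(−5.76) · 5.76^8/40320 ≈ 0.0947.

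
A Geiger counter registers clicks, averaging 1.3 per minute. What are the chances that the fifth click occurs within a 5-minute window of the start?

Over the interval, μ = 1.3 × 5 = 6.5 (a 5-minute window = 5 minutes).
The fifth arrival falls in the interval iff at least 5 events occur there: P(S_5 ≤ t) = P(N ≥ 5) = 1 − P(N ≤ 4) ≈ 0.7763.

0.7763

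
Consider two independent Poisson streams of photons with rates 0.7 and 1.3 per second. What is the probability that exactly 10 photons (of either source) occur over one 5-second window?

Independent Poisson processes superpose: combined rate λ = 0.7 + 1.3 = 2 per second.
Over the interval, μ = 2 × 5 = 10 (a 5-second window = 5 seconds).
P(N = 10) = e^(−10) · 10^10/10! ≈ 0.1251.

0.1251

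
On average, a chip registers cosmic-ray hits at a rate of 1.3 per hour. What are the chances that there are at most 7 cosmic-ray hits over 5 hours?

Over the interval, μ = 1.3 × 5 = 6.5 (5 hours).
P(N ≤ 7) = Σ_{j=0}^{7} e^(−μ) μ^j/j! ≈ 0.6728.

0.6728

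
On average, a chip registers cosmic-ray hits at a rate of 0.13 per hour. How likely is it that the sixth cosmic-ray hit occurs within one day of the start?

Over the interval, μ = 0.13 × 24 = 3.12 (a day = 24 hours).
The sixth arrival falls in the interval iff at least 6 events occur there: P(S_6 ≤ t) = P(N ≥ 6) = 1 − P(N ≤ 5) ≈ 0.0965.

0.0965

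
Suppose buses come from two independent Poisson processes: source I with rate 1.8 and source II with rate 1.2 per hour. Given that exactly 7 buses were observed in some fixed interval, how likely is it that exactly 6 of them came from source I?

0.1306

Given the total, each event is independently from source I with probability p = λ_I/(λ_I+λ_II) = 1.8/3 = 0.6000.
So K ~ Binomial(7, 1.8/3): P(K = 6) = C(7,6) · (1.8/3)^6 · (1.2/3)^1 ≈ 0.1306.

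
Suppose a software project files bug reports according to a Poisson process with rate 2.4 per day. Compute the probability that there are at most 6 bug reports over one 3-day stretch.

Over the interval, μ = 2.4 × 3 = 7.2 (a 3-day stretch = 3 days).
P(N ≤ 6) = Σ_{j=0}^{6} e^(−μ) μ^j/j! ≈ 0.4204.

0.4204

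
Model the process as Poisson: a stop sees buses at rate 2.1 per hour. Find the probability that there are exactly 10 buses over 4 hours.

Over the interval, μ = 2.1 × 4 = 8.4 (4 hours).
P(N = 10) = e^(−μ) μ^10/10! = e^(−8.4) · 8.4^10/3628800 ≈ 0.1084.

0.1084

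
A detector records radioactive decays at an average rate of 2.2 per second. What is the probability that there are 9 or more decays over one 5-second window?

Over the interval, μ = 2.2 × 5 = 11 (a 5-second window = 5 seconds).
P(N ≥ 9) = 1 − P(N ≤ 8) = 1 − Σ_{j=0}^{8} e^(−μ) μ^j/j! ≈ 0.7680.

0.7680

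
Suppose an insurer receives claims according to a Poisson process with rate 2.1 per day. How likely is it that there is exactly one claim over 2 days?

Over the interval, μ = 2.1 × 2 = 4.2 (2 days).
P(N = 1) = e^(−μ) μ^1/1! = e^(−4.2) · 4.2^1/1 ≈ 0.0630.

0.0630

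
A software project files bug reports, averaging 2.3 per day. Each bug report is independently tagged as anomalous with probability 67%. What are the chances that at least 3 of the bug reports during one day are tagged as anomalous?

0.2015

Thinning: the bug reports that are tagged as anomalous themselves form a Poisson process with rate 0.67 × 2.3 = 1.541 per day.
So μ = 1.541.
P(N ≥ 3) = 1 − P(N ≤ 2) ≈ 0.2015.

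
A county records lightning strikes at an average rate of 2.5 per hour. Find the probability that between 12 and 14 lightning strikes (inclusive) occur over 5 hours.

Over the interval, μ = 2.5 × 5 = 12.5 (5 hours).
P(12 ≤ N ≤ 14) = Σ_{j=12}^{14} e^(−12.5) · 12.5^j/j! ≈ 0.3193.

0.3193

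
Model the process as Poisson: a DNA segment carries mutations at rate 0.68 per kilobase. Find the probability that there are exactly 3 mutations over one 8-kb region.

0.1164

Over the interval, μ = 0.68 × 8 = 5.44 (an 8-kb region = 8 kilobases).
P(N = 3) = e^(−μ) μ^3/3! = e^(−5.44) · 5.44^3/6 ≈ 0.1164.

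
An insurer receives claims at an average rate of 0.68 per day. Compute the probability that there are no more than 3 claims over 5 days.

Over the interval, μ = 0.68 × 5 = 3.4 (5 days).
P(N ≤ 3) = Σ_{j=0}^{3} e^(−μ) μ^j/j! ≈ 0.5584.

0.5584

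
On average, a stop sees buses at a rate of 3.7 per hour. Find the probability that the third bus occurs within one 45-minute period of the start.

0.5246

Over the interval, μ = 3.7 × 0.75 = 2.775 (a 45-minute period = 0.75 hours).
The third arrival falls in the interval iff at least 3 events occur there: P(S_3 ≤ t) = P(N ≥ 3) = 1 − P(N ≤ 2) ≈ 0.5246.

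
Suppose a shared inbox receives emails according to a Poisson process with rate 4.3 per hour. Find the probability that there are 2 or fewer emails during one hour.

0.1974

With mean μ = 4.3 per hour,
P(N ≤ 2) = Σ_{j=0}^{2} e^(−μ) μ^j/j! ≈ 0.1974.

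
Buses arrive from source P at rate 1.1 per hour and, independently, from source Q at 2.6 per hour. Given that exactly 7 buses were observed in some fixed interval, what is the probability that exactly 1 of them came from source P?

Given the total, each event is independently from source P with probability p = λ_P/(λ_P+λ_Q) = 1.1/3.7 ≈ 0.2973.
So K ~ Binomial(7, 1.1/3.7): P(K = 1) = C(7,1) · (1.1/3.7)^1 · (2.6/3.7)^6 ≈ 0.2506.

0.2506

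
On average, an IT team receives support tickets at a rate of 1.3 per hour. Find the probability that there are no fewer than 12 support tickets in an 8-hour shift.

0.3495

Over the interval, μ = 1.3 × 8 = 10.4 (an 8-hour shift = 8 hours).
P(N ≥ 12) = 1 − P(N ≤ 11) = 1 − Σ_{j=0}^{11} e^(−μ) μ^j/j! ≈ 0.3495.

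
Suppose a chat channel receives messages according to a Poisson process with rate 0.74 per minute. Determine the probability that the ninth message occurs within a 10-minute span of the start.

0.3243

Over the interval, μ = 0.74 × 10 = 7.4 (a 10-minute span = 10 minutes).
The ninth arrival falls in the interval iff at least 9 events occur there: P(S_9 ≤ t) = P(N ≥ 9) = 1 − P(N ≤ 8) ≈ 0.3243.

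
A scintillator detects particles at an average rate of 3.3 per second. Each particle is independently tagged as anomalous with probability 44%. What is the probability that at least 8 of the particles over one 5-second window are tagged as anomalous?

Thinning: the particles that are tagged as anomalous themselves form a Poisson process with rate 0.44 × 3.3 = 1.452 per second.
Over the interval, μ = 1.452 × 5 = 7.26 (a 5-second window = 5 seconds).
P(N ≥ 8) = 1 − P(N ≤ 7) ≈ 0.4400.

0.4400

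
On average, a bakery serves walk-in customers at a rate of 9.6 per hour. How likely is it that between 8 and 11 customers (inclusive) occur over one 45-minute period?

0.3682

Over the interval, μ = 9.6 × 0.75 = 7.2 (a 45-minute period = 0.75 hours).
P(8 ≤ N ≤ 11) = Σ_{j=8}^{11} e^(−7.2) · 7.2^j/j! ≈ 0.3682.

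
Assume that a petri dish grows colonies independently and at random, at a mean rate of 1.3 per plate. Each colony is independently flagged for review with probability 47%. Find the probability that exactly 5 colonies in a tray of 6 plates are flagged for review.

0.1411

Thinning: the colonies that are flagged for review themselves form a Poisson process with rate 0.47 × 1.3 = 0.611 per plate.
Over the interval, μ = 0.611 × 6 = 3.666 (a tray of 6 plates = 6 plates).
P(N = 5) = e^(−3.666) · 3.666^5/5! ≈ 0.1411.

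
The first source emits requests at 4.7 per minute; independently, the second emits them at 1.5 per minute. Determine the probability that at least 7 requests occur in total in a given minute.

Independent Poisson processes superpose: combined rate λ = 4.7 + 1.5 = 6.2 per minute.
So μ = 6.2.
P(N ≥ 7) = 1 − P(N ≤ 6) ≈ 0.4258.

0.4258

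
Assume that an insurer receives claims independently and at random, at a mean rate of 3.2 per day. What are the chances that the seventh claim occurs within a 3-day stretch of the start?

0.8426

Over the interval, μ = 3.2 × 3 = 9.6 (a 3-day stretch = 3 days).
The seventh arrival falls in the interval iff at least 7 events occur there: P(S_7 ≤ t) = P(N ≥ 7) = 1 − P(N ≤ 6) ≈ 0.8426.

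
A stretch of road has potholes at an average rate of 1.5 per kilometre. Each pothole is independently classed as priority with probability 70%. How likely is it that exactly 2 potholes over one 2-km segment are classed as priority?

0.2700

Thinning: the potholes that are classed as priority themselves form a Poisson process with rate 0.7 × 1.5 = 1.05 per kilometre.
Over the interval, μ = 1.05 × 2 = 2.1 (a 2-km segment = 2 kilometres).
P(N = 2) = e^(−2.1) · 2.1^2/2! ≈ 0.2700.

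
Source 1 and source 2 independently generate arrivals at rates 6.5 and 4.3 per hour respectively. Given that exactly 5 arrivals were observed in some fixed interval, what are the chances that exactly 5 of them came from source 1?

Given the total, each event is independently from source 1 with probability p = λ_1/(λ_1+λ_2) = 6.5/10.8 ≈ 0.6019.
So K ~ Binomial(5, 6.5/10.8): P(K = 5) = C(5,5) · (6.5/10.8)^5 · (4.3/10.8)^0 ≈ 0.0790.

0.0790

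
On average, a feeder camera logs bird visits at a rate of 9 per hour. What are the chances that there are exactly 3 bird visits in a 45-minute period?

0.0600

Over the interval, μ = 9 × 0.75 = 6.75 (a 45-minute period = 0.75 hours).
P(N = 3) = e^(−μ) μ^3/3! = e^(−6.75) · 6.75^3/6 ≈ 0.0600.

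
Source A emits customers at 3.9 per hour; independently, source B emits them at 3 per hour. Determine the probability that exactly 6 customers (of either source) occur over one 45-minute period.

Independent Poisson processes superpose: combined rate λ = 3.9 + 3 = 6.9 per hour.
Over the interval, μ = 6.9 × 0.75 = 5.175 (a 45-minute period = 0.75 hours).
P(N = 6) = e^(−5.175) · 5.175^6/6! ≈ 0.1509.

0.1509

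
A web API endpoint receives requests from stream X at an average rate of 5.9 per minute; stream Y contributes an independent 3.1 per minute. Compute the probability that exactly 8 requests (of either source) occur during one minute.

Independent Poisson processes superpose: combined rate λ = 5.9 + 3.1 = 9 per minute.
So μ = 9.
P(N = 8) = e^(−9) · 9^8/8! ≈ 0.1318.

0.1318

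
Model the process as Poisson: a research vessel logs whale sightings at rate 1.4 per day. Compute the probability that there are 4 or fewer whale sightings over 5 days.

Over the interval, μ = 1.4 × 5 = 7 (5 days).
P(N ≤ 4) = Σ_{j=0}^{4} e^(−μ) μ^j/j! ≈ 0.1730.

0.1730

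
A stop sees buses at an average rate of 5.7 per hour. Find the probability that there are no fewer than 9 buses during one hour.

0.1234

With mean μ = 5.7 per hour,
P(N ≥ 9) = 1 − P(N ≤ 8) = 1 − Σ_{j=0}^{8} e^(−μ) μ^j/j! ≈ 0.1234.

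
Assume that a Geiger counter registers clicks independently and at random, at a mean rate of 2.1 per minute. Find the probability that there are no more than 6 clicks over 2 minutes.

0.8675

Over the interval, μ = 2.1 × 2 = 4.2 (2 minutes).
P(N ≤ 6) = Σ_{j=0}^{6} e^(−μ) μ^j/j! ≈ 0.8675.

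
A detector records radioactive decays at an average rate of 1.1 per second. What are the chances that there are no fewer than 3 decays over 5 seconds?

Over the interval, μ = 1.1 × 5 = 5.5 (5 seconds).
P(N ≥ 3) = 1 − P(N ≤ 2) = 1 − Σ_{j=0}^{2} e^(−μ) μ^j/j! ≈ 0.9116.

0.9116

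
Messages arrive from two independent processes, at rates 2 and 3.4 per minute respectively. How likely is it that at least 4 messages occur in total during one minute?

Independent Poisson processes superpose: combined rate λ = 2 + 3.4 = 5.4 per minute.
So μ = 5.4.
P(N ≥ 4) = 1 − P(N ≤ 3) ≈ 0.7867.

0.7867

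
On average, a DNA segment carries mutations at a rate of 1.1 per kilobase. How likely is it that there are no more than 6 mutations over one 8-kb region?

0.2256

Over the interval, μ = 1.1 × 8 = 8.8 (an 8-kb region = 8 kilobases).
P(N ≤ 6) = Σ_{j=0}^{6} e^(−μ) μ^j/j! ≈ 0.2256.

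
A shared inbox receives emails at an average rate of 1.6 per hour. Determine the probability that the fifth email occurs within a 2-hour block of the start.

Over the interval, μ = 1.6 × 2 = 3.2 (a 2-hour block = 2 hours).
The fifth arrival falls in the interval iff at least 5 events occur there: P(S_5 ≤ t) = P(N ≥ 5) = 1 − P(N ≤ 4) ≈ 0.2194.

0.2194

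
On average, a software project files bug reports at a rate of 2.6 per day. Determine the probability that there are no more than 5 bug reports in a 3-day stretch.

Over the interval, μ = 2.6 × 3 = 7.8 (a 3-day stretch = 3 days).
P(N ≤ 5) = Σ_{j=0}^{5} e^(−μ) μ^j/j! ≈ 0.2103.

0.2103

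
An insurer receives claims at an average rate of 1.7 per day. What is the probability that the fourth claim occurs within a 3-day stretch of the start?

0.7487

Over the interval, μ = 1.7 × 3 = 5.1 (a 3-day stretch = 3 days).
The fourth arrival falls in the interval iff at least 4 events occur there: P(S_4 ≤ t) = P(N ≥ 4) = 1 − P(N ≤ 3) ≈ 0.7487.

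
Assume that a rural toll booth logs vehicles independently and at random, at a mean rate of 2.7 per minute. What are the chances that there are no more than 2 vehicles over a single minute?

0.4936

With mean μ = 2.7 per minute,
P(N ≤ 2) = Σ_{j=0}^{2} e^(−μ) μ^j/j! ≈ 0.4936.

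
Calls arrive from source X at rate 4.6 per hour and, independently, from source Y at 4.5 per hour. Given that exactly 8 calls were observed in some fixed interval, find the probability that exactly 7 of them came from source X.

Given the total, each event is independently from source X with probability p = λ_X/(λ_X+λ_Y) = 4.6/9.1 ≈ 0.5055.
So K ~ Binomial(8, 4.6/9.1): P(K = 7) = C(8,7) · (4.6/9.1)^7 · (4.5/9.1)^1 ≈ 0.0334.

0.0334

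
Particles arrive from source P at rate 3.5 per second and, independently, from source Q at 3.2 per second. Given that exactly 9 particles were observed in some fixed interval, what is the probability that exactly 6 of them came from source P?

Given the total, each event is independently from source P with probability p = λ_P/(λ_P+λ_Q) = 3.5/6.7 ≈ 0.5224.
So K ~ Binomial(9, 3.5/6.7): P(K = 6) = C(9,6) · (3.5/6.7)^6 · (3.2/6.7)^3 ≈ 0.1860.

0.1860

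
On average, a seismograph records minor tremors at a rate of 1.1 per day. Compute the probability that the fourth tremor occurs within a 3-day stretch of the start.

0.4197

Over the interval, μ = 1.1 × 3 = 3.3 (a 3-day stretch = 3 days).
The fourth arrival falls in the interval iff at least 4 events occur there: P(S_4 ≤ t) = P(N ≥ 4) = 1 − P(N ≤ 3) ≈ 0.4197.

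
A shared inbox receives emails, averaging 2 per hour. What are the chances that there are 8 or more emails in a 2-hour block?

0.0511

Over the interval, μ = 2 × 2 = 4 (a 2-hour block = 2 hours).
P(N ≥ 8) = 1 − P(N ≤ 7) = 1 − Σ_{j=0}^{7} e^(−μ) μ^j/j! ≈ 0.0511.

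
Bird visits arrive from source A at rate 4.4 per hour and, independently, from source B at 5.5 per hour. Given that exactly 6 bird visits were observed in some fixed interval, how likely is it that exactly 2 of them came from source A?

Given the total, each event is independently from source A with probability p = λ_A/(λ_A+λ_B) = 4.4/9.9 ≈ 0.4444.
So K ~ Binomial(6, 4.4/9.9): P(K = 2) = C(6,2) · (4.4/9.9)^2 · (5.5/9.9)^4 ≈ 0.2823.

0.2823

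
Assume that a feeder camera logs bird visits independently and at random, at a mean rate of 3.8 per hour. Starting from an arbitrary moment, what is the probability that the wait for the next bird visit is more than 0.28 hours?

0.3451

The wait for the next event is exponential with rate λ = 3.8 per hour.
P(T > 0.28) = e^(−λt) = e^(−3.8 × 0.28) = e^(−1.064) ≈ 0.3451.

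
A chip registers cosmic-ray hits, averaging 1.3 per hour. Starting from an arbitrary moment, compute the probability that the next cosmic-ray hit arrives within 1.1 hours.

0.7607

Inter-arrival times are exponential with rate λ = 1.3 per hour.
P(T ≤ 1.1) = 1 − e^(−λt) = 1 − e^(−1.3 × 1.1) = 1 − e^(−1.43) ≈ 0.7607.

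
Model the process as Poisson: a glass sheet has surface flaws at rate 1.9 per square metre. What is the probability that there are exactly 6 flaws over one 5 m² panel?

Over the interval, μ = 1.9 × 5 = 9.5 (a 5 m² panel = 5 square metres).
P(N = 6) = e^(−μ) μ^6/6! = e^(−9.5) · 9.5^6/720 ≈ 0.0764.

0.0764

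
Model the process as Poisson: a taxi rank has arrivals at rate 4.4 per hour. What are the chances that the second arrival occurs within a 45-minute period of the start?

0.8414

Over the interval, μ = 4.4 × 0.75 = 3.3 (a 45-minute period = 0.75 hours).
The second arrival falls in the interval iff at least 2 events occur there: P(S_2 ≤ t) = P(N ≥ 2) = 1 − P(N ≤ 1) ≈ 0.8414.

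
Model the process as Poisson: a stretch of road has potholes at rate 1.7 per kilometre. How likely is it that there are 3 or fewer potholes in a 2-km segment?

0.5584

Over the interval, μ = 1.7 × 2 = 3.4 (a 2-km segment = 2 kilometres).
P(N ≤ 3) = Σ_{j=0}^{3} e^(−μ) μ^j/j! ≈ 0.5584.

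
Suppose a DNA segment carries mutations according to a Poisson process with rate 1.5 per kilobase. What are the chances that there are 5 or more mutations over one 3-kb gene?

0.4679

Over the interval, μ = 1.5 × 3 = 4.5 (a 3-kb gene = 3 kilobases).
P(N ≥ 5) = 1 − P(N ≤ 4) = 1 − Σ_{j=0}^{4} e^(−μ) μ^j/j! ≈ 0.4679.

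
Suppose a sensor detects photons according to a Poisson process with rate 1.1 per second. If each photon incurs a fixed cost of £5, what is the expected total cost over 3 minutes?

E[N] = 1.1 × 180 = 198 (3 minutes = 180 seconds); E[cost] = 198 × £5 = £990.

£990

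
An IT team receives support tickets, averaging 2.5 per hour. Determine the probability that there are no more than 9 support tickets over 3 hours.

Over the interval, μ = 2.5 × 3 = 7.5 (3 hours).
P(N ≤ 9) = Σ_{j=0}^{9} e^(−μ) μ^j/j! ≈ 0.7764.

0.7764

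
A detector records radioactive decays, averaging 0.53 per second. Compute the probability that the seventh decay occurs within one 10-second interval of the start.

Over the interval, μ = 0.53 × 10 = 5.3 (a 10-second interval = 10 seconds).
The seventh arrival falls in the interval iff at least 7 events occur there: P(S_7 ≤ t) = P(N ≥ 7) = 1 − P(N ≤ 6) ≈ 0.2829.

0.2829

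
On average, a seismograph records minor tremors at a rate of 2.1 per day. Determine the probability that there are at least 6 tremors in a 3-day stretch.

0.6012

Over the interval, μ = 2.1 × 3 = 6.3 (a 3-day stretch = 3 days).
P(N ≥ 6) = 1 − P(N ≤ 5) = 1 − Σ_{j=0}^{5} e^(−μ) μ^j/j! ≈ 0.6012.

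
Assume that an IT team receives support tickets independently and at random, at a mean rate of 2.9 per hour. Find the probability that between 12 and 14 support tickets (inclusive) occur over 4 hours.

0.2989

Over the interval, μ = 2.9 × 4 = 11.6 (4 hours).
P(12 ≤ N ≤ 14) = Σ_{j=12}^{14} e^(−11.6) · 11.6^j/j! ≈ 0.2989.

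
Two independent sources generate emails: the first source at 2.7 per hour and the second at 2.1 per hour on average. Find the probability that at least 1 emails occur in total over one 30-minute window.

0.9093

Independent Poisson processes superpose: combined rate λ = 2.7 + 2.1 = 4.8 per hour.
Over the interval, μ = 4.8 × 0.5 = 2.4 (a 30-minute window = 0.5 hours).
P(N ≥ 1) = 1 − P(N ≤ 0) ≈ 0.9093.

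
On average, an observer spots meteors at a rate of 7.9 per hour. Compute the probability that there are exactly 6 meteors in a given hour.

0.1252

With mean μ = 7.9 per hour,
P(N = 6) = e^(−μ) μ^6/6! = e^(−7.9) · 7.9^6/720 ≈ 0.1252.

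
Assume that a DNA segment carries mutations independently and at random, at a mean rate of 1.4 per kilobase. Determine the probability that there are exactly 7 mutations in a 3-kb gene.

Over the interval, μ = 1.4 × 3 = 4.2 (a 3-kb gene = 3 kilobases).
P(N = 7) = e^(−μ) μ^7/7! = e^(−4.2) · 4.2^7/5040 ≈ 0.0686.

0.0686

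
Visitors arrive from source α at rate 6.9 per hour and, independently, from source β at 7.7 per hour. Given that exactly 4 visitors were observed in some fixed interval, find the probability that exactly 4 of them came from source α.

Given the total, each event is independently from source α with probability p = λ_α/(λ_α+λ_β) = 6.9/14.6 ≈ 0.4726.
So K ~ Binomial(4, 6.9/14.6): P(K = 4) = C(4,4) · (6.9/14.6)^4 · (7.7/14.6)^0 ≈ 0.0499.

0.0499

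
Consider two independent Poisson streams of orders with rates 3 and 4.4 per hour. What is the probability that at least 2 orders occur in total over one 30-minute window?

Independent Poisson processes superpose: combined rate λ = 3 + 4.4 = 7.4 per hour.
Over the interval, μ = 7.4 × 0.5 = 3.7 (a 30-minute window = 0.5 hours).
P(N ≥ 2) = 1 − P(N ≤ 1) ≈ 0.8838.

0.8838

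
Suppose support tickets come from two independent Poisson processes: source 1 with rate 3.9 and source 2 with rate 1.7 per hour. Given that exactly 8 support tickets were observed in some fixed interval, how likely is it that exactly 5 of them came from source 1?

0.2567

Given the total, each event is independently from source 1 with probability p = λ_1/(λ_1+λ_2) = 3.9/5.6 ≈ 0.6964.
So K ~ Binomial(8, 3.9/5.6): P(K = 5) = C(8,5) · (3.9/5.6)^5 · (1.7/5.6)^3 ≈ 0.2567.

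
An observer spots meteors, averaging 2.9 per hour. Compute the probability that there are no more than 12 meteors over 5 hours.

Over the interval, μ = 2.9 × 5 = 14.5 (5 hours).
P(N ≤ 12) = Σ_{j=0}^{12} e^(−μ) μ^j/j! ≈ 0.3111.

0.3111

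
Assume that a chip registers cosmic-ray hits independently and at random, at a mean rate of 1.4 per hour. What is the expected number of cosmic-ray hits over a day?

33.6

E[N] = λt = 1.4 × 24 = 33.6 (a day = 24 hours).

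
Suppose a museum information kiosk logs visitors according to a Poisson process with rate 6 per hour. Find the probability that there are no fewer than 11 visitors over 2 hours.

0.6528

Over the interval, μ = 6 × 2 = 12 (2 hours).
P(N ≥ 11) = 1 − P(N ≤ 10) = 1 − Σ_{j=0}^{10} e^(−μ) μ^j/j! ≈ 0.6528.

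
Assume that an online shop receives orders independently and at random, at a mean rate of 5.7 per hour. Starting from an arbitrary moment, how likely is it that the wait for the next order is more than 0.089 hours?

0.6021

The wait for the next event is exponential with rate λ = 5.7 per hour.
P(T > 0.089) = e^(−λt) = e^(−5.7 × 0.089) = e^(−0.5073) ≈ 0.6021.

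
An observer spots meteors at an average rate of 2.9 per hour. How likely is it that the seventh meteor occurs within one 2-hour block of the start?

Over the interval, μ = 2.9 × 2 = 5.8 (a 2-hour block = 2 hours).
The seventh arrival falls in the interval iff at least 7 events occur there: P(S_7 ≤ t) = P(N ≥ 7) = 1 − P(N ≤ 6) ≈ 0.3616.

0.3616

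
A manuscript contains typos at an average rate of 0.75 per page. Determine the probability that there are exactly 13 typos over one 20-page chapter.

Over the interval, μ = 0.75 × 20 = 15 (a 20-page chapter = 20 pages).
P(N = 13) = e^(−μ) μ^13/13! = e^(−15) · 15^13/6227020800 ≈ 0.0956.

0.0956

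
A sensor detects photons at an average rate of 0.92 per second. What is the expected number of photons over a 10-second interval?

9.2

E[N] = λt = 0.92 × 10 = 9.2 (a 10-second interval = 10 seconds).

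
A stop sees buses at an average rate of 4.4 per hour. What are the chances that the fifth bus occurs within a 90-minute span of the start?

0.7873

Over the interval, μ = 4.4 × 1.5 = 6.6 (a 90-minute span = 1.5 hours).
The fifth arrival falls in the interval iff at least 5 events occur there: P(S_5 ≤ t) = P(N ≥ 5) = 1 − P(N ≤ 4) ≈ 0.7873.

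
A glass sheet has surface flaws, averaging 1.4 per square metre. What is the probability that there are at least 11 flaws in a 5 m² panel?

0.0985

Over the interval, μ = 1.4 × 5 = 7 (a 5 m² panel = 5 square metres).
P(N ≥ 11) = 1 − P(N ≤ 10) = 1 − Σ_{j=0}^{10} e^(−μ) μ^j/j! ≈ 0.0985.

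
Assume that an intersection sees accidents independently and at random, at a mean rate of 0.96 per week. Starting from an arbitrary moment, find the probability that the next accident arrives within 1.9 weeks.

Inter-arrival times are exponential with rate λ = 0.96 per week.
P(T ≤ 1.9) = 1 − e^(−λt) = 1 − e^(−0.96 × 1.9) = 1 − e^(−1.824) ≈ 0.8386.

0.8386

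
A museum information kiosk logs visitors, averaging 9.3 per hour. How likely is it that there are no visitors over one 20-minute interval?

Over the interval, μ = 9.3 × 1/3 = 3.1 (a 20-minute interval = 1/3 hours).
P(N = 0) = e^(−μ) μ^0/0! = e^(−3.1) · 3.1^0/1 ≈ 0.0450.

0.0450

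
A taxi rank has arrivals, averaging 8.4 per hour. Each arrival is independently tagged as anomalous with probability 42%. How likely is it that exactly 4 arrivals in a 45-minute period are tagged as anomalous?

Thinning: the arrivals that are tagged as anomalous themselves form a Poisson process with rate 0.42 × 8.4 = 3.528 per hour.
Over the interval, μ = 3.528 × 0.75 = 2.646 (a 45-minute period = 0.75 hours).
P(N = 4) = e^(−2.646) · 2.646^4/4! ≈ 0.1449.

0.1449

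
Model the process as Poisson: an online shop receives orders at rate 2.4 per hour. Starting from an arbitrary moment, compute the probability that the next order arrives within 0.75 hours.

0.8347

Inter-arrival times are exponential with rate λ = 2.4 per hour.
P(T ≤ 0.75) = 1 − e^(−λt) = 1 − e^(−2.4 × 0.75) = 1 − e^(−1.8) ≈ 0.8347.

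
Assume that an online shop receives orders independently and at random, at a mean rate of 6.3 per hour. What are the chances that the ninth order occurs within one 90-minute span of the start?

0.6020

Over the interval, μ = 6.3 × 1.5 = 9.45 (a 90-minute span = 1.5 hours).
The ninth arrival falls in the interval iff at least 9 events occur there: P(S_9 ≤ t) = P(N ≥ 9) = 1 − P(N ≤ 8) ≈ 0.6020.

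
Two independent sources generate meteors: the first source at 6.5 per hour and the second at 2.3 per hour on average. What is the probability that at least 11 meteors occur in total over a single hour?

0.2706

Independent Poisson processes superpose: combined rate λ = 6.5 + 2.3 = 8.8 per hour.
So μ = 8.8.
P(N ≥ 11) = 1 − P(N ≤ 10) ≈ 0.2706.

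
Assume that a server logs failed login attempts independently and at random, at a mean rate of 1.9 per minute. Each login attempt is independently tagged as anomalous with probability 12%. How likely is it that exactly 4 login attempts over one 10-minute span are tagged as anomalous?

0.1152

Thinning: the login attempts that are tagged as anomalous themselves form a Poisson process with rate 0.12 × 1.9 = 0.228 per minute.
Over the interval, μ = 0.228 × 10 = 2.28 (a 10-minute span = 10 minutes).
P(N = 4) = e^(−2.28) · 2.28^4/4! ≈ 0.1152.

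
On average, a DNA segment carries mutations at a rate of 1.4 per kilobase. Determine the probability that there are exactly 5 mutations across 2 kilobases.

Over the interval, μ = 1.4 × 2 = 2.8 (2 kilobases).
P(N = 5) = e^(−μ) μ^5/5! = e^(−2.8) · 2.8^5/120 ≈ 0.0872.

0.0872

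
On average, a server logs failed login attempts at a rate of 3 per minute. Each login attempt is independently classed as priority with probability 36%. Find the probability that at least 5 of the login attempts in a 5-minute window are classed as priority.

Thinning: the login attempts that are classed as priority themselves form a Poisson process with rate 0.36 × 3 = 1.08 per minute.
Over the interval, μ = 1.08 × 5 = 5.4 (a 5-minute window = 5 minutes).
P(N ≥ 5) = 1 − P(N ≤ 4) ≈ 0.6267.

0.6267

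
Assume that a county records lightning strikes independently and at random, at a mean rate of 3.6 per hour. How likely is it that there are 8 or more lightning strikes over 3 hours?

0.8434

Over the interval, μ = 3.6 × 3 = 10.8 (3 hours).
P(N ≥ 8) = 1 − P(N ≤ 7) = 1 − Σ_{j=0}^{7} e^(−μ) μ^j/j! ≈ 0.8434.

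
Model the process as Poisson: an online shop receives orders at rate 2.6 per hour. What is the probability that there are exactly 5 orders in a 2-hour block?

0.1748

Over the interval, μ = 2.6 × 2 = 5.2 (a 2-hour block = 2 hours).
P(N = 5) = e^(−μ) μ^5/5! = e^(−5.2) · 5.2^5/120 ≈ 0.1748.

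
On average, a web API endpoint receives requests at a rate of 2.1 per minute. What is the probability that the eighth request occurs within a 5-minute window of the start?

Over the interval, μ = 2.1 × 5 = 10.5 (a 5-minute window = 5 minutes).
The eighth arrival falls in the interval iff at least 8 events occur there: P(S_8 ≤ t) = P(N ≥ 8) = 1 − P(N ≤ 7) ≈ 0.8215.

0.8215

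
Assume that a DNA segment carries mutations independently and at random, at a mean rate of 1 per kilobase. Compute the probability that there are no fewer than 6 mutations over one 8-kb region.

Over the interval, μ = 1 × 8 = 8 (an 8-kb region = 8 kilobases).
P(N ≥ 6) = 1 − P(N ≤ 5) = 1 − Σ_{j=0}^{5} e^(−μ) μ^j/j! ≈ 0.8088.

0.8088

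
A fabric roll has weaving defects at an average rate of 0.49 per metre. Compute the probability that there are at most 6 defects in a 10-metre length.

0.7767

Over the interval, μ = 0.49 × 10 = 4.9 (a 10-metre length = 10 metres).
P(N ≤ 6) = Σ_{j=0}^{6} e^(−μ) μ^j/j! ≈ 0.7767.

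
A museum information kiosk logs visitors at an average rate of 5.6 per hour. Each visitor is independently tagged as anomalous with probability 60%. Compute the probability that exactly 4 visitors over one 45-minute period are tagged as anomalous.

0.1352

Thinning: the visitors that are tagged as anomalous themselves form a Poisson process with rate 0.6 × 5.6 = 3.36 per hour.
Over the interval, μ = 3.36 × 0.75 = 2.52 (a 45-minute period = 0.75 hours).
P(N = 4) = e^(−2.52) · 2.52^4/4! ≈ 0.1352.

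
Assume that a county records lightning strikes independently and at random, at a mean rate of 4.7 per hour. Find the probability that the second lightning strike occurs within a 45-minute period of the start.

0.8667

Over the interval, μ = 4.7 × 0.75 = 3.525 (a 45-minute period = 0.75 hours).
The second arrival falls in the interval iff at least 2 events occur there: P(S_2 ≤ t) = P(N ≥ 2) = 1 − P(N ≤ 1) ≈ 0.8667.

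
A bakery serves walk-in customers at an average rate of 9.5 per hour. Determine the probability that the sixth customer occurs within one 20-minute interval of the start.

Over the interval, μ = 9.5 × 1/3 ≈ 3.16667 (a 20-minute interval = 1/3 hours).
The sixth arrival falls in the interval iff at least 6 events occur there: P(S_6 ≤ t) = P(N ≥ 6) = 1 − P(N ≤ 5) ≈ 0.1016.

0.1016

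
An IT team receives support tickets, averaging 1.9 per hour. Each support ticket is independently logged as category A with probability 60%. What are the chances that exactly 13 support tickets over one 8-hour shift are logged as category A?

Thinning: the support tickets that are logged as category A themselves form a Poisson process with rate 0.6 × 1.9 = 1.14 per hour.
Over the interval, μ = 1.14 × 8 = 9.12 (an 8-hour shift = 8 hours).
P(N = 13) = e^(−9.12) · 9.12^13/13! ≈ 0.0531.

0.0531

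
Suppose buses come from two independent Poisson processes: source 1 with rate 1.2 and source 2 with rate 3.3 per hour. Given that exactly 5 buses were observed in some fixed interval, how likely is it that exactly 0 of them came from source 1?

0.2121

Given the total, each event is independently from source 1 with probability p = λ_1/(λ_1+λ_2) = 1.2/4.5 ≈ 0.2667.
So K ~ Binomial(5, 1.2/4.5): P(K = 0) = C(5,0) · (1.2/4.5)^0 · (3.3/4.5)^5 ≈ 0.2121.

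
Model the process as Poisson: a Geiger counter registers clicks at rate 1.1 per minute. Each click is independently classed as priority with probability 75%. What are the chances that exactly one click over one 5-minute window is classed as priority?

Thinning: the clicks that are classed as priority themselves form a Poisson process with rate 0.75 × 1.1 = 0.825 per minute.
Over the interval, μ = 0.825 × 5 = 4.125 (a 5-minute window = 5 minutes).
P(N = 1) = e^(−4.125) · 4.125^1/1! ≈ 0.0667.

0.0667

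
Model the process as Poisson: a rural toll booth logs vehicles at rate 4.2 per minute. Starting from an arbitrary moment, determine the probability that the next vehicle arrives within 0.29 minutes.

Inter-arrival times are exponential with rate λ = 4.2 per minute.
P(T ≤ 0.29) = 1 − e^(−λt) = 1 − e^(−4.2 × 0.29) = 1 − e^(−1.218) ≈ 0.7042.

0.7042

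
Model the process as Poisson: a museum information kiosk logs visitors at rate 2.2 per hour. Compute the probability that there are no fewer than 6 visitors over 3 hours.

Over the interval, μ = 2.2 × 3 = 6.6 (3 hours).
P(N ≥ 6) = 1 − P(N ≤ 5) = 1 − Σ_{j=0}^{5} e^(−μ) μ^j/j! ≈ 0.6453.

0.6453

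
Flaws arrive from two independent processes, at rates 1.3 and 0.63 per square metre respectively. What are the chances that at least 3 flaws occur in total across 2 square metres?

0.7407

Independent Poisson processes superpose: combined rate λ = 1.3 + 0.63 = 1.93 per square metre.
Over the interval, μ = 1.93 × 2 = 3.86 (2 square metres).
P(N ≥ 3) = 1 − P(N ≤ 2) ≈ 0.7407.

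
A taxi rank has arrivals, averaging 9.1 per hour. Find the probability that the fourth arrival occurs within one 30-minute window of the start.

Over the interval, μ = 9.1 × 0.5 = 4.55 (a 30-minute window = 0.5 hours).
The fourth arrival falls in the interval iff at least 4 events occur there: P(S_4 ≤ t) = P(N ≥ 4) = 1 − P(N ≤ 3) ≈ 0.6661.

0.6661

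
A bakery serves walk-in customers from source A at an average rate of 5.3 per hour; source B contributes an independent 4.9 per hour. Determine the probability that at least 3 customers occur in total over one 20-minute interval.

Independent Poisson processes superpose: combined rate λ = 5.3 + 4.9 = 10.2 per hour.
Over the interval, μ = 10.2 × 1/3 = 3.4 (a 20-minute interval = 1/3 hours).
P(N ≥ 3) = 1 − P(N ≤ 2) ≈ 0.6603.

0.6603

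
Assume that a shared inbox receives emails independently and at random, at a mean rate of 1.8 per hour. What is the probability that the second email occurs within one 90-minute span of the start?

0.7513

Over the interval, μ = 1.8 × 1.5 = 2.7 (a 90-minute span = 1.5 hours).
The second arrival falls in the interval iff at least 2 events occur there: P(S_2 ≤ t) = P(N ≥ 2) = 1 − P(N ≤ 1) ≈ 0.7513.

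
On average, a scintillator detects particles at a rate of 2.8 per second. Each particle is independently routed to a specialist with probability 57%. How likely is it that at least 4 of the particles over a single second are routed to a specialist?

Thinning: the particles that are routed to a specialist themselves form a Poisson process with rate 0.57 × 2.8 = 1.596 per second.
So μ = 1.596.
P(N ≥ 4) = 1 − P(N ≤ 3) ≈ 0.0783.

0.0783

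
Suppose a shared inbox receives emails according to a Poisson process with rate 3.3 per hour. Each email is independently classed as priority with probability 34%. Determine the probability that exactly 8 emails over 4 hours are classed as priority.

Thinning: the emails that are classed as priority themselves form a Poisson process with rate 0.34 × 3.3 = 1.122 per hour.
Over the interval, μ = 1.122 × 4 = 4.488 (4 hours).
P(N = 8) = e^(−4.488) · 4.488^8/8! ≈ 0.0459.

0.0459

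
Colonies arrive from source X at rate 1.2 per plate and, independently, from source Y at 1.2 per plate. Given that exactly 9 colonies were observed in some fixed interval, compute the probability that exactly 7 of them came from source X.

Given the total, each event is independently from source X with probability p = λ_X/(λ_X+λ_Y) = 1.2/2.4 = 0.5000.
So K ~ Binomial(9, 1.2/2.4): P(K = 7) = C(9,7) · (1.2/2.4)^7 · (1.2/2.4)^2 ≈ 0.0703.

0.0703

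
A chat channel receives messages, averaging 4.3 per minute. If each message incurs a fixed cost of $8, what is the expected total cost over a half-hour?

$1032

E[N] = 4.3 × 30 = 129 (a half-hour = 30 minutes); E[cost] = 129 × $8 = $1032.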